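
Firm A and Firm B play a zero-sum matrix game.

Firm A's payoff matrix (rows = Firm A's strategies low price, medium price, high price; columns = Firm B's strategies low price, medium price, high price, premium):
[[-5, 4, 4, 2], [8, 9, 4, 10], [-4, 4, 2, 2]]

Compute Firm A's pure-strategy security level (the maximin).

4

The worst-case payoff for each row is low price: -5, medium price: 4, high price: -4.
The best of these is 4.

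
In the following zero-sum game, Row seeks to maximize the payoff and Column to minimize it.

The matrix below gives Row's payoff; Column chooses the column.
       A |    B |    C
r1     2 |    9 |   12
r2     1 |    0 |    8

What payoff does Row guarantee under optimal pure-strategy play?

Row minima: 2, 0 → Row's maximin is 2.
Column maxima: 2, 9, 12 → Column's minimax is 2.
They coincide at (r1, A), so the value is 2.

2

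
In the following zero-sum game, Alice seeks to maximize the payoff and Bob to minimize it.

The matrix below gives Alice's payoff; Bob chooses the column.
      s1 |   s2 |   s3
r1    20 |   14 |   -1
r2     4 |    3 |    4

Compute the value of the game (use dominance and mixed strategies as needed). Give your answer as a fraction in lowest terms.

Column s1 is strictly dominated by s2 for Bob (it gives Alice more in every row).
The remaining 2×2 game on (r1, r2) × (s2, s3) has no saddle point. Let Alice play r1 with probability p; indifference gives 14p + 3(1−p) = −p + 4(1−p), so p = 1/16.
Similarly Bob's optimal q on s2 is 5/16, and the value is 14·(5/16) + (-1)·(11/16) = 59/16.

59/16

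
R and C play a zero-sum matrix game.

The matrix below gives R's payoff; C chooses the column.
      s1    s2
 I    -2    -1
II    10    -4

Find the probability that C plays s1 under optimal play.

Row minima are -2 and -4, so R's maximin is -2; column maxima are 10 and -1, so C's minimax is -1. These differ, so the equilibrium is in mixed strategies.
Let C play s1 with probability q. R is indifferent when −2q − (1−q) = 10q − 4(1−q), giving q = 1/5.

1/5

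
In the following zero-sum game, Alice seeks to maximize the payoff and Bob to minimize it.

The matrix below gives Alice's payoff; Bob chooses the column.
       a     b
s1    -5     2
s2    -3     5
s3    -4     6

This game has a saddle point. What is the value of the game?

-3

Row minima: -5, -3, -4 → Alice's maximin is -3.
Column maxima: -3, 6 → Bob's minimax is -3.
They coincide at (s2, a), so the value is -3.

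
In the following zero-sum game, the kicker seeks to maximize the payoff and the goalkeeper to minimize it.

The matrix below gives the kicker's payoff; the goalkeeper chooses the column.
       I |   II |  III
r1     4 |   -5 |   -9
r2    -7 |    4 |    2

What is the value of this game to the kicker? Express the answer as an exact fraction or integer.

Column II is strictly dominated by III for the goalkeeper (it gives the kicker more in every row).
The remaining 2×2 game on (r1, r2) × (I, III) has no saddle point. Let the kicker play r1 with probability p; indifference gives 4p − 7(1−p) = −9p + 2(1−p), so p = 9/22.
Similarly the goalkeeper's optimal q on I is 1/2, and the value is 4·(1/2) + (-9)·(1/2) = -5/2.

-5/2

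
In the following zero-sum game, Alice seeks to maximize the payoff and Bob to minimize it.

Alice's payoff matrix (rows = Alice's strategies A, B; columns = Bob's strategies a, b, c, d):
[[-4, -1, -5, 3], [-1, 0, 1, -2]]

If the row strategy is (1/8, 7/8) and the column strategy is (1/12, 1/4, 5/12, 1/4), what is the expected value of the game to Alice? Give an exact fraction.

-37/96

Against (1/12, 1/4, 5/12, 1/4), each row's expected payoff is A: -23/12; B: -1/6.
Taking the (1/8, 7/8)-weighted average: (1/8)·(-23/12) + (7/8)·(-1/6) = -37/96.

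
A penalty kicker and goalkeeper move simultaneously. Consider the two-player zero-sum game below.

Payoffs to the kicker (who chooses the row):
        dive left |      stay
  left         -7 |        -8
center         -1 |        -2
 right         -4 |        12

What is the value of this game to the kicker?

Row left is strictly dominated by row center, so the kicker never plays it.
The remaining 2×2 game on (center, right) × (dive left, stay) has no saddle point. Let the kicker play center with probability p; indifference gives −p − 4(1−p) = −2p + 12(1−p), so p = 16/17.
Similarly the goalkeeper's optimal q on dive left is 14/17, and the value is -1·(14/17) + (-2)·(3/17) = -20/17.

-20/17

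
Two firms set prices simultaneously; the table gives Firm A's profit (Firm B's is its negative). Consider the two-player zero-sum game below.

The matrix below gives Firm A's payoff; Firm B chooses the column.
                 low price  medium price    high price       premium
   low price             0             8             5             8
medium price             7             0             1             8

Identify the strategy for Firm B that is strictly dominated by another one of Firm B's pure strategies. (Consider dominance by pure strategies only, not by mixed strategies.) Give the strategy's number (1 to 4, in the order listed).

Firm B prefers columns that give Firm A less. Compare premium with low price: 0 < 8, 7 < 8.
So low price strictly dominates premium for Firm B; premium is strictly dominated.

4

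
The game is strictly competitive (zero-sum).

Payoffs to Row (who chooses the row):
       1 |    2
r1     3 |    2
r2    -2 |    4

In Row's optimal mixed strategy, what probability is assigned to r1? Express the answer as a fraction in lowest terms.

6/7

Row minima are 2 and -2, so Row's maximin is 2; column maxima are 3 and 4, so Column's minimax is 3. These differ, so the equilibrium is in mixed strategies.
Let Row play r1 with probability p. Column is indifferent when 3p − 2(1−p) = 2p + 4(1−p), giving p = 6/7.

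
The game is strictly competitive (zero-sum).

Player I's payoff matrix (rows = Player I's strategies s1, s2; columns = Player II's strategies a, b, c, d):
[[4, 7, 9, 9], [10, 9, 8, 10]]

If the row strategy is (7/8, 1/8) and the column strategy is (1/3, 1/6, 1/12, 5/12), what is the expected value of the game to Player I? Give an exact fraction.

22/3

Against (1/3, 1/6, 1/12, 5/12), each row's expected payoff is s1: 7; s2: 29/3.
Taking the (7/8, 1/8)-weighted average: (7/8)·(7) + (1/8)·(29/3) = 22/3.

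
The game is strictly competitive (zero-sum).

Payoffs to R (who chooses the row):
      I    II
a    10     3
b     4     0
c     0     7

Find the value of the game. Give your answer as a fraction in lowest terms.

5

Row b is strictly dominated by row a, so R never plays it.
The remaining 2×2 game on (a, c) × (I, II) has no saddle point. Let R play a with probability p; indifference gives 10p = 3p + 7(1−p), so p = 1/2.
Similarly C's optimal q on I is 2/7, and the value is 10·(2/7) + (3)·(5/7) = 5.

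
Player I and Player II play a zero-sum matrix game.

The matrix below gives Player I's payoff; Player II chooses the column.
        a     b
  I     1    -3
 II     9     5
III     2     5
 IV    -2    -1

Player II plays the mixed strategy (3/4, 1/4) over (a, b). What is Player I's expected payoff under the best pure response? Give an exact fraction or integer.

8

I: (1)·(3/4) + (-3)·(1/4) = 0.
II: (9)·(3/4) + (5)·(1/4) = 8.
III: (2)·(3/4) + (5)·(1/4) = 11/4.
IV: (-2)·(3/4) + (-1)·(1/4) = -7/4.
The best pure response is II with expected payoff 8.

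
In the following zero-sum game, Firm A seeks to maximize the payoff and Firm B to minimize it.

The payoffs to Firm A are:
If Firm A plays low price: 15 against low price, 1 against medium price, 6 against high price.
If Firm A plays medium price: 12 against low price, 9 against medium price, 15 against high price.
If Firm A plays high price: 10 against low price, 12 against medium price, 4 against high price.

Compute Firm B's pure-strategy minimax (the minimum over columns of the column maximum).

12

The worst case (largest entry) in each column is low price: 15, medium price: 12, high price: 15.
The best (smallest) of these is 12.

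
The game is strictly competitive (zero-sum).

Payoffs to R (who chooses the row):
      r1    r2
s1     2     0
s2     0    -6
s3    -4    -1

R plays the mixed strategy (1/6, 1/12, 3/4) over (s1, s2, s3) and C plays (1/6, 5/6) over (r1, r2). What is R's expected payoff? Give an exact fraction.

-107/72

Against (1/6, 5/6), each row's expected payoff is s1: 1/3; s2: -5; s3: -3/2.
Taking the (1/6, 1/12, 3/4)-weighted average: (1/6)·(1/3) + (1/12)·(-5) + (3/4)·(-3/2) = -107/72.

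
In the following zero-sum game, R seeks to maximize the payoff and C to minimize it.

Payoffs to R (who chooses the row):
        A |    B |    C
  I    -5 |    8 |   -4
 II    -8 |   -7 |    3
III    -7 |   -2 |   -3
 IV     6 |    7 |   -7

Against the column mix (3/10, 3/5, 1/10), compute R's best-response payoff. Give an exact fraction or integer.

I: (-5)·(3/10) + (8)·(3/5) + (-4)·(1/10) = 29/10.
II: (-8)·(3/10) + (-7)·(3/5) + (3)·(1/10) = -63/10.
III: (-7)·(3/10) + (-2)·(3/5) + (-3)·(1/10) = -18/5.
IV: (6)·(3/10) + (7)·(3/5) + (-7)·(1/10) = 53/10.
The best pure response is IV with expected payoff 53/10.

53/10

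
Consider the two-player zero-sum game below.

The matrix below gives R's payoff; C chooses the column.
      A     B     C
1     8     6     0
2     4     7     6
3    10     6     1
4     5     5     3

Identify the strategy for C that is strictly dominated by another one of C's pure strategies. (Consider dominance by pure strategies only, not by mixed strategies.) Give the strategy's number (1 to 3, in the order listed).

2

C prefers columns that give R less. Compare B with C: 0 < 6, 6 < 7, 1 < 6, 3 < 5.
So C strictly dominates B for C; B is strictly dominated.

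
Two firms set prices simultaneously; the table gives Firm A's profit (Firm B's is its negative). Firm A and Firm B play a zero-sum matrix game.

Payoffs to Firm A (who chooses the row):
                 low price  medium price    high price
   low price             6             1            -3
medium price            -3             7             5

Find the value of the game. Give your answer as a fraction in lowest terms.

21/17

Column medium price is strictly dominated by high price for Firm B (it gives Firm A more in every row).
The remaining 2×2 game on (low price, medium price) × (low price, high price) has no saddle point. Let Firm A play low price with probability p; indifference gives 6p − 3(1−p) = −3p + 5(1−p), so p = 8/17.
Similarly Firm B's optimal q on low price is 8/17, and the value is 6·(8/17) + (-3)·(9/17) = 21/17.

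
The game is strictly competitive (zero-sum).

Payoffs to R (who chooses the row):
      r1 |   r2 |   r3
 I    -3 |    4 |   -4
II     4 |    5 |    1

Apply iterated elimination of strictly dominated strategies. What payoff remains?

Row I is strictly dominated by row II (4>-3, 5>4, 1>-4); eliminate I.
Column r1 is strictly dominated by r3 for C (1<4); eliminate r1.
Column r2 is strictly dominated by r3 for C (1<5); eliminate r2.
Only (II, r3) remains, with payoff 1.

1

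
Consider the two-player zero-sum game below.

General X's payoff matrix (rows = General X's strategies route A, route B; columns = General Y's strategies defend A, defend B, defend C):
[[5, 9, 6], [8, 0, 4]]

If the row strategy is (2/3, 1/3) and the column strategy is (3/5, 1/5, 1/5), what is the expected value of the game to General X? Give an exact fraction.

Against (3/5, 1/5, 1/5), each row's expected payoff is route A: 6; route B: 28/5.
Taking the (2/3, 1/3)-weighted average: (2/3)·(6) + (1/3)·(28/5) = 88/15.

88/15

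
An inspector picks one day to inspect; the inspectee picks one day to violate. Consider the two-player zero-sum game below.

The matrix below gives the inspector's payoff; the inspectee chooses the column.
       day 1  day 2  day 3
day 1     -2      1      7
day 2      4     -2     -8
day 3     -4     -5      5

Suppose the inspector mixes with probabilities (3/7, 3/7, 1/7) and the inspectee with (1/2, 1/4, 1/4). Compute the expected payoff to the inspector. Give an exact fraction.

-1/14

Against (1/2, 1/4, 1/4), each row's expected payoff is day 1: 1; day 2: -1/2; day 3: -2.
Taking the (3/7, 3/7, 1/7)-weighted average: (3/7)·(1) + (3/7)·(-1/2) + (1/7)·(-2) = -1/14.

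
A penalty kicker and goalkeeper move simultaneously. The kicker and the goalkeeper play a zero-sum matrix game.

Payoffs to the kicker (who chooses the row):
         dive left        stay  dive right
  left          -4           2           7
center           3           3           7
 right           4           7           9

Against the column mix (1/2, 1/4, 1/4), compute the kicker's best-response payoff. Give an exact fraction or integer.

6

left: (-4)·(1/2) + (2)·(1/4) + (7)·(1/4) = 1/4.
center: (3)·(1/2) + (3)·(1/4) + (7)·(1/4) = 4.
right: (4)·(1/2) + (7)·(1/4) + (9)·(1/4) = 6.
The best pure response is right with expected payoff 6.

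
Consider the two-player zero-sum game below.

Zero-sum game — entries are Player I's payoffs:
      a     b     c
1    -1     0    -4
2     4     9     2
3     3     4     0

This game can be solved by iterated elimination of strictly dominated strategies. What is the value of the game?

Column b is strictly dominated by a for Player II (-1<0, 4<9, 3<4); eliminate b.
Row 3 is strictly dominated by row 2 (4>3, 2>0); eliminate 3.
Column a is strictly dominated by c for Player II (-4<-1, 2<4); eliminate a.
Row 1 is strictly dominated by row 2 (2>-4); eliminate 1.
Only (2, c) remains, with payoff 2.

2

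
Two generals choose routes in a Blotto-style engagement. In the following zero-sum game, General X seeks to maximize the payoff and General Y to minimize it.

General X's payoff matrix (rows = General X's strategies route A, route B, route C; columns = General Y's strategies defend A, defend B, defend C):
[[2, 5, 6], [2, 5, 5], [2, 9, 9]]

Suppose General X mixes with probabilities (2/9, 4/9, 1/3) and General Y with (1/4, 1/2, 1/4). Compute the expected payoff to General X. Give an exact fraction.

Against (1/4, 1/2, 1/4), each row's expected payoff is route A: 9/2; route B: 17/4; route C: 29/4.
Taking the (2/9, 4/9, 1/3)-weighted average: (2/9)·(9/2) + (4/9)·(17/4) + (1/3)·(29/4) = 191/36.

191/36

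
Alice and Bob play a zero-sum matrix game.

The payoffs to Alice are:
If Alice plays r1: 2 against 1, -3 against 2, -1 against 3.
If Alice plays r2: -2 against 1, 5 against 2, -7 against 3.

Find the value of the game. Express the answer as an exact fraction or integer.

Column 1 is strictly dominated by 3 for Bob (it gives Alice more in every row).
The remaining 2×2 game on (r1, r2) × (2, 3) has no saddle point. Let Alice play r1 with probability p; indifference gives −3p + 5(1−p) = −p − 7(1−p), so p = 6/7.
Similarly Bob's optimal q on 2 is 3/7, and the value is -3·(3/7) + (-1)·(4/7) = -13/7.

-13/7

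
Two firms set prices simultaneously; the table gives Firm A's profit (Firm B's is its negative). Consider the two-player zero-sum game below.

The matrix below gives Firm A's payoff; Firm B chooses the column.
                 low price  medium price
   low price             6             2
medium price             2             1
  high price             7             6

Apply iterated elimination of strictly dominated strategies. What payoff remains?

6

Column low price is strictly dominated by medium price for Firm B (2<6, 1<2, 6<7); eliminate low price.
Row low price is strictly dominated by row high price (6>2); eliminate low price.
Row medium price is strictly dominated by row high price (6>1); eliminate medium price.
Only (high price, medium price) remains, with payoff 6.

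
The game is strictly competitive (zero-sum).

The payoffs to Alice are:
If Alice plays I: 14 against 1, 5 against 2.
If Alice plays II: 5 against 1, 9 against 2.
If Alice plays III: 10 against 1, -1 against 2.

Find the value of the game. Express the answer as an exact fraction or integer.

101/13

Row III is strictly dominated by row I, so Alice never plays it.
The remaining 2×2 game on (I, II) × (1, 2) has no saddle point. Let Alice play I with probability p; indifference gives 14p + 5(1−p) = 5p + 9(1−p), so p = 4/13.
Similarly Bob's optimal q on 1 is 4/13, and the value is 14·(4/13) + (5)·(9/13) = 101/13.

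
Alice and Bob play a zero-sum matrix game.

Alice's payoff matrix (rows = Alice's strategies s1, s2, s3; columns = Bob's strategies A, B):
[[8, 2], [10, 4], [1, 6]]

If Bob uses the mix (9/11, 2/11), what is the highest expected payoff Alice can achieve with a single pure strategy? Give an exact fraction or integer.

s1: (8)·(9/11) + (2)·(2/11) = 76/11.
s2: (10)·(9/11) + (4)·(2/11) = 98/11.
s3: (1)·(9/11) + (6)·(2/11) = 21/11.
The best pure response is s2 with expected payoff 98/11.

98/11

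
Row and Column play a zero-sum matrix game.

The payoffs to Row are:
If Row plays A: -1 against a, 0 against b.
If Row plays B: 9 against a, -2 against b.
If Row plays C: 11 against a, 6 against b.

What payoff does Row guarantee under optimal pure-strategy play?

6

Row minima: -1, -2, 6 → Row's maximin is 6.
Column maxima: 11, 6 → Column's minimax is 6.
They coincide at (C, b), so the value is 6.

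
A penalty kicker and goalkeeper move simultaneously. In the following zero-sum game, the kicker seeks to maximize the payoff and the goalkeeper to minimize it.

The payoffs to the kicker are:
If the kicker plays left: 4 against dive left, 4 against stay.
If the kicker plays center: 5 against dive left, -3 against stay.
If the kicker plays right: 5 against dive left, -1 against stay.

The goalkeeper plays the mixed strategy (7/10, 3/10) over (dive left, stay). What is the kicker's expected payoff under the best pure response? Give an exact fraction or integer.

4

left: (4)·(7/10) + (4)·(3/10) = 4.
center: (5)·(7/10) + (-3)·(3/10) = 13/5.
right: (5)·(7/10) + (-1)·(3/10) = 16/5.
The best pure response is left with expected payoff 4.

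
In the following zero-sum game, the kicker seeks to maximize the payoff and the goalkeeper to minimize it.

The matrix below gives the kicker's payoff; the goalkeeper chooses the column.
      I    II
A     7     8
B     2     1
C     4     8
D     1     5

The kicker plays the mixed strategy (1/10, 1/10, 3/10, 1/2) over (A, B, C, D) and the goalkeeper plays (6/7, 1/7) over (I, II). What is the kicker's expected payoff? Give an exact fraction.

107/35

Against (6/7, 1/7), each row's expected payoff is A: 50/7; B: 13/7; C: 32/7; D: 11/7.
Taking the (1/10, 1/10, 3/10, 1/2)-weighted average: (1/10)·(50/7) + (1/10)·(13/7) + (3/10)·(32/7) + (1/2)·(11/7) = 107/35.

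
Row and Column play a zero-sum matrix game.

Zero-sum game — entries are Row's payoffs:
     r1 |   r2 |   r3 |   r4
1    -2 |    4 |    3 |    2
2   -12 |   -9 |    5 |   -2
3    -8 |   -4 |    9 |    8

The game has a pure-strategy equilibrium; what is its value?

Row minima: -2, -12, -8 → Row's maximin is -2.
Column maxima: -2, 4, 9, 8 → Column's minimax is -2.
They coincide at (1, r1), so the value is -2.

-2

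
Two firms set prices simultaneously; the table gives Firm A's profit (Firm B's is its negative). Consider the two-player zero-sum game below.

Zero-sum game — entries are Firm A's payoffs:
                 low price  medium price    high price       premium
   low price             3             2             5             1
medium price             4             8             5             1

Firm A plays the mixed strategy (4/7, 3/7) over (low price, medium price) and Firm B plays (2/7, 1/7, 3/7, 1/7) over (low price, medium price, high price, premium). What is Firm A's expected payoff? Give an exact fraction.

192/49

Against (2/7, 1/7, 3/7, 1/7), each row's expected payoff is low price: 24/7; medium price: 32/7.
Taking the (4/7, 3/7)-weighted average: (4/7)·(24/7) + (3/7)·(32/7) = 192/49.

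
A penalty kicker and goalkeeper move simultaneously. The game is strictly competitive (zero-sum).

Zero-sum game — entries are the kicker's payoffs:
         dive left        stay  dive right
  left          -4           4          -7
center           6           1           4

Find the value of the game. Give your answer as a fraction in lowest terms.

23/14

Column dive left is strictly dominated by dive right for the goalkeeper (it gives the kicker more in every row).
The remaining 2×2 game on (left, center) × (stay, dive right) has no saddle point. Let the kicker play left with probability p; indifference gives 4p + (1−p) = −7p + 4(1−p), so p = 3/14.
Similarly the goalkeeper's optimal q on stay is 11/14, and the value is 4·(11/14) + (-7)·(3/14) = 23/14.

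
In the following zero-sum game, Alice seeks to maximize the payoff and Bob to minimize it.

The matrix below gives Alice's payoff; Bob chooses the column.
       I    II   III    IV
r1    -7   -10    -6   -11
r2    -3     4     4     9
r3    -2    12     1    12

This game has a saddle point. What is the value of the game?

-2

Row minima: -11, -3, -2 → Alice's maximin is -2.
Column maxima: -2, 12, 4, 12 → Bob's minimax is -2.
They coincide at (r3, I), so the value is -2.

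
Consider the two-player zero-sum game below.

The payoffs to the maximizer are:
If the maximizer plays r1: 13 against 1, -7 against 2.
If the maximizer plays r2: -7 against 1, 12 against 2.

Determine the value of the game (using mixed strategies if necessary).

Row minima are -7 and -7, so the maximizer's maximin is -7; column maxima are 13 and 12, so the minimizer's minimax is 12. These differ, so the equilibrium is in mixed strategies.
Let the maximizer play r1 with probability p. The minimizer is indifferent when 13p − 7(1−p) = −7p + 12(1−p), giving p = 19/39.
Let the minimizer play 1 with probability q. The maximizer is indifferent when 13q − 7(1−q) = −7q + 12(1−q), giving q = 19/39.
The value is 13·(19/39) + (-7)·(20/39) = 107/39.

107/39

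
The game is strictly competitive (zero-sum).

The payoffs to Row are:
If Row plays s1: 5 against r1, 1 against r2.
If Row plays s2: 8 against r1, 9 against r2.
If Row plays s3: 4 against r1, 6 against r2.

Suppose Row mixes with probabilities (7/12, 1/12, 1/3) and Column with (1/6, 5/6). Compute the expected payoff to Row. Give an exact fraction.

Against (1/6, 5/6), each row's expected payoff is s1: 5/3; s2: 53/6; s3: 17/3.
Taking the (7/12, 1/12, 1/3)-weighted average: (7/12)·(5/3) + (1/12)·(53/6) + (1/3)·(17/3) = 259/72.

259/72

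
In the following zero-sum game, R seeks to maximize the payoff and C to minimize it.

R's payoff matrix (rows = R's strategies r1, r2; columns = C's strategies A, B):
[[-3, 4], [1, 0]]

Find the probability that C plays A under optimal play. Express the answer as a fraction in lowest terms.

Row minima are -3 and 0, so R's maximin is 0; column maxima are 1 and 4, so C's minimax is 1. These differ, so the equilibrium is in mixed strategies.
Let C play A with probability q. R is indifferent when −3q + 4(1−q) = q, giving q = 1/2.

1/2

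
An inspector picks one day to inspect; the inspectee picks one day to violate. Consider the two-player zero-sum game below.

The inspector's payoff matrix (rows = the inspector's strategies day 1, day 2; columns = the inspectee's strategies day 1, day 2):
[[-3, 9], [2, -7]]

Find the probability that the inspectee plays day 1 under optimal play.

Row minima are -3 and -7, so the inspector's maximin is -3; column maxima are 2 and 9, so the inspectee's minimax is 2. These differ, so the equilibrium is in mixed strategies.
Let the inspectee play day 1 with probability q. The inspector is indifferent when −3q + 9(1−q) = 2q − 7(1−q), giving q = 16/21.

16/21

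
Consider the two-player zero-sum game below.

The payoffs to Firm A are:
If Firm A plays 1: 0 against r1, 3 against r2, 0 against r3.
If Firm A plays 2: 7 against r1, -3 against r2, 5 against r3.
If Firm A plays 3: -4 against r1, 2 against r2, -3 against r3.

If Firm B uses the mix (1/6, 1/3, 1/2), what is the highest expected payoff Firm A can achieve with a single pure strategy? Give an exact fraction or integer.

1: (0)·(1/6) + (3)·(1/3) + (0)·(1/2) = 1.
2: (7)·(1/6) + (-3)·(1/3) + (5)·(1/2) = 8/3.
3: (-4)·(1/6) + (2)·(1/3) + (-3)·(1/2) = -3/2.
The best pure response is 2 with expected payoff 8/3.

8/3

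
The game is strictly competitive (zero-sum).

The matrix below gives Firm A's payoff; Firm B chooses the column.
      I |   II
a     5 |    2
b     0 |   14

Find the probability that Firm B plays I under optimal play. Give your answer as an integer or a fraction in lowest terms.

Row minima are 2 and 0, so Firm A's maximin is 2; column maxima are 5 and 14, so Firm B's minimax is 5. These differ, so the equilibrium is in mixed strategies.
Let Firm B play I with probability q. Firm A is indifferent when 5q + 2(1−q) = 14(1−q), giving q = 12/17.

12/17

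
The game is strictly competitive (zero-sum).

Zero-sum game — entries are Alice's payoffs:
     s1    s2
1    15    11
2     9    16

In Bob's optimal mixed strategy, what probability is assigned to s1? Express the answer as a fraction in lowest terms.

Row minima are 11 and 9, so Alice's maximin is 11; column maxima are 15 and 16, so Bob's minimax is 15. These differ, so the equilibrium is in mixed strategies.
Let Bob play s1 with probability q. Alice is indifferent when 15q + 11(1−q) = 9q + 16(1−q), giving q = 5/11.

5/11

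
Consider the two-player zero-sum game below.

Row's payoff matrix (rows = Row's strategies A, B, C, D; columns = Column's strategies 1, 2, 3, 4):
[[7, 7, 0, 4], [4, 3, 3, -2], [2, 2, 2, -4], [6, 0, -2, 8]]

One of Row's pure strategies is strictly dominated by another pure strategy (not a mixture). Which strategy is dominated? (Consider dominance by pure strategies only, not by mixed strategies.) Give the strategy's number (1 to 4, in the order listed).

3

Compare C with B: 4 > 2, 3 > 2, 3 > 2, -2 > -4.
So B strictly dominates C for Row; C is strictly dominated.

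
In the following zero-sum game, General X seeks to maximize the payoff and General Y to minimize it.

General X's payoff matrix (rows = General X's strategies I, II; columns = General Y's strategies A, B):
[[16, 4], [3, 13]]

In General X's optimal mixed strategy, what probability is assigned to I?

5/11

Row minima are 4 and 3, so General X's maximin is 4; column maxima are 16 and 13, so General Y's minimax is 13. These differ, so the equilibrium is in mixed strategies.
Let General X play I with probability p. General Y is indifferent when 16p + 3(1−p) = 4p + 13(1−p), giving p = 5/11.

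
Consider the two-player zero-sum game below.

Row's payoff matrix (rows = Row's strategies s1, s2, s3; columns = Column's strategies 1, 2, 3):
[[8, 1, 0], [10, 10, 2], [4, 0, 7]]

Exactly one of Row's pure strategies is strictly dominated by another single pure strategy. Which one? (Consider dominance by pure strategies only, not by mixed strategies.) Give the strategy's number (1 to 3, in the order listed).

Compare s1 with s2: 10 > 8, 10 > 1, 2 > 0.
So s2 strictly dominates s1 for Row; s1 is strictly dominated.

1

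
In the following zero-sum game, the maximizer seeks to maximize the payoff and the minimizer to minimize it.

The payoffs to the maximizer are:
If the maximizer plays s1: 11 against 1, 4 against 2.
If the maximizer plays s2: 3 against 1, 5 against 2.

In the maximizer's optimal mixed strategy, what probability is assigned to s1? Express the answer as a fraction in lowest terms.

2/9

Row minima are 4 and 3, so the maximizer's maximin is 4; column maxima are 11 and 5, so the minimizer's minimax is 5. These differ, so the equilibrium is in mixed strategies.
Let the maximizer play s1 with probability p. The minimizer is indifferent when 11p + 3(1−p) = 4p + 5(1−p), giving p = 2/9.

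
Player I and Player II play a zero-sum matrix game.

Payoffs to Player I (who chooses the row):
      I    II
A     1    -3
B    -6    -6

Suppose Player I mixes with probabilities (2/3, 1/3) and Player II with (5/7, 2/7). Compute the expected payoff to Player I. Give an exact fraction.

Against (5/7, 2/7), each row's expected payoff is A: -1/7; B: -6.
Taking the (2/3, 1/3)-weighted average: (2/3)·(-1/7) + (1/3)·(-6) = -44/21.

-44/21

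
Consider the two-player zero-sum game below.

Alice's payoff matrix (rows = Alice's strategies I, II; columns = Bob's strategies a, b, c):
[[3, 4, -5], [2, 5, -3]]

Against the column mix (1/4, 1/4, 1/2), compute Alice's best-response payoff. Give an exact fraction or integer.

I: (3)·(1/4) + (4)·(1/4) + (-5)·(1/2) = -3/4.
II: (2)·(1/4) + (5)·(1/4) + (-3)·(1/2) = 1/4.
The best pure response is II with expected payoff 1/4.

1/4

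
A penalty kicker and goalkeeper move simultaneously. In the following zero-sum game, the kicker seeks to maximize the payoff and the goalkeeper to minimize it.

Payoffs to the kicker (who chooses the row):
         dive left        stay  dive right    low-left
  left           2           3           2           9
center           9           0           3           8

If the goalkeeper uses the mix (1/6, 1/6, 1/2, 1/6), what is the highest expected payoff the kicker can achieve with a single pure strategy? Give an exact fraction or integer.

13/3

left: (2)·(1/6) + (3)·(1/6) + (2)·(1/2) + (9)·(1/6) = 10/3.
center: (9)·(1/6) + (0)·(1/6) + (3)·(1/2) + (8)·(1/6) = 13/3.
The best pure response is center with expected payoff 13/3.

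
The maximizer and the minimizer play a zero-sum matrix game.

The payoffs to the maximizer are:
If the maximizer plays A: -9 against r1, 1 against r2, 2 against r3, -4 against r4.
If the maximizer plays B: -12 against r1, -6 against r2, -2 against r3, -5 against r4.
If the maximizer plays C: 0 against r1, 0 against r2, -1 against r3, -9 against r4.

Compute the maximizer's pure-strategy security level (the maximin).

The worst-case payoff for each row is A: -9, B: -12, C: -9.
The best of these is -9.

-9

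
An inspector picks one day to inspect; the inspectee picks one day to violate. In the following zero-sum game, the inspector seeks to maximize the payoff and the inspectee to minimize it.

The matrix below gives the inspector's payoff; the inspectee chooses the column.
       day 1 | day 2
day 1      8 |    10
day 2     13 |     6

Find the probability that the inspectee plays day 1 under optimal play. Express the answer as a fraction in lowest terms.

4/9

Row minima are 8 and 6, so the inspector's maximin is 8; column maxima are 13 and 10, so the inspectee's minimax is 10. These differ, so the equilibrium is in mixed strategies.
Let the inspectee play day 1 with probability q. The inspector is indifferent when 8q + 10(1−q) = 13q + 6(1−q), giving q = 4/9.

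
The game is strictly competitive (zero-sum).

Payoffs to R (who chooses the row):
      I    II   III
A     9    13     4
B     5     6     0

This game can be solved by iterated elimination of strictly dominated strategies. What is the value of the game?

Row B is strictly dominated by row A (9>5, 13>6, 4>0); eliminate B.
Column II is strictly dominated by I for C (9<13); eliminate II.
Column I is strictly dominated by III for C (4<9); eliminate I.
Only (A, III) remains, with payoff 4.

4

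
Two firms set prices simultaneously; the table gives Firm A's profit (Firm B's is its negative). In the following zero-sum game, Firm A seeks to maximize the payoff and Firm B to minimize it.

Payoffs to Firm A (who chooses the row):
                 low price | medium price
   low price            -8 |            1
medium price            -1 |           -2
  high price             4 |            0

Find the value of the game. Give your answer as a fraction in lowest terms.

4/13

Row medium price is strictly dominated by row high price, so Firm A never plays it.
The remaining 2×2 game on (low price, high price) × (low price, medium price) has no saddle point. Let Firm A play low price with probability p; indifference gives −8p + 4(1−p) = p, so p = 4/13.
Similarly Firm B's optimal q on low price is 1/13, and the value is -8·(1/13) + (1)·(12/13) = 4/13.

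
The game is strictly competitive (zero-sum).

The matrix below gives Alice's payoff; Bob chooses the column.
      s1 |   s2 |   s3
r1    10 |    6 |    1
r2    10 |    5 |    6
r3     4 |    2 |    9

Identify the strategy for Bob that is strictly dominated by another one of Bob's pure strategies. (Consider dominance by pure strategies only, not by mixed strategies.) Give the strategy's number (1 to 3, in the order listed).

Bob prefers columns that give Alice less. Compare s1 with s2: 6 < 10, 5 < 10, 2 < 4.
So s2 strictly dominates s1 for Bob; s1 is strictly dominated.

1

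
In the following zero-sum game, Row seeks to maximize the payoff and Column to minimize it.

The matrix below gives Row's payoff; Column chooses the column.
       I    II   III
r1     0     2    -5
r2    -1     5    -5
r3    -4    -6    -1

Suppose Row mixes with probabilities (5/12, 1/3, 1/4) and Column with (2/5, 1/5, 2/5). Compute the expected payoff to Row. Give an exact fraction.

Against (2/5, 1/5, 2/5), each row's expected payoff is r1: -8/5; r2: -7/5; r3: -16/5.
Taking the (5/12, 1/3, 1/4)-weighted average: (5/12)·(-8/5) + (1/3)·(-7/5) + (1/4)·(-16/5) = -29/15.

-29/15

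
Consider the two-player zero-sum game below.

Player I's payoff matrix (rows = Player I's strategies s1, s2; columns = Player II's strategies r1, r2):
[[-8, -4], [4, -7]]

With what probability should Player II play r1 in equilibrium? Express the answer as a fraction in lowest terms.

Row minima are -8 and -7, so Player I's maximin is -7; column maxima are 4 and -4, so Player II's minimax is -4. These differ, so the equilibrium is in mixed strategies.
Let Player II play r1 with probability q. Player I is indifferent when −8q − 4(1−q) = 4q − 7(1−q), giving q = 1/5.

1/5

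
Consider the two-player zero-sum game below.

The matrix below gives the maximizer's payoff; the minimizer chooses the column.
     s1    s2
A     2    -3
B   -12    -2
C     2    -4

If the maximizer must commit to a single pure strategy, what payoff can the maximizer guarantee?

-3

The worst-case payoff for each row is A: -3, B: -12, C: -4.
The best of these is -3.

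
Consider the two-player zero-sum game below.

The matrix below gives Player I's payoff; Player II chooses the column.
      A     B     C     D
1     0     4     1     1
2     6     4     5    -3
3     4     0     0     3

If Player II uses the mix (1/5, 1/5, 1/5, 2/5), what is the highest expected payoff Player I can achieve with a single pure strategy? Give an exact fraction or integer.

1: (0)·(1/5) + (4)·(1/5) + (1)·(1/5) + (1)·(2/5) = 7/5.
2: (6)·(1/5) + (4)·(1/5) + (5)·(1/5) + (-3)·(2/5) = 9/5.
3: (4)·(1/5) + (0)·(1/5) + (0)·(1/5) + (3)·(2/5) = 2.
The best pure response is 3 with expected payoff 2.

2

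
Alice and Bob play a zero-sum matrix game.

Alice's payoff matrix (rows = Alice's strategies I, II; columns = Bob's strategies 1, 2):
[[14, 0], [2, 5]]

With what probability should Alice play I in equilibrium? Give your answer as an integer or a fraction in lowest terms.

3/17

Row minima are 0 and 2, so Alice's maximin is 2; column maxima are 14 and 5, so Bob's minimax is 5. These differ, so the equilibrium is in mixed strategies.
Let Alice play I with probability p. Bob is indifferent when 14p + 2(1−p) = 5(1−p), giving p = 3/17.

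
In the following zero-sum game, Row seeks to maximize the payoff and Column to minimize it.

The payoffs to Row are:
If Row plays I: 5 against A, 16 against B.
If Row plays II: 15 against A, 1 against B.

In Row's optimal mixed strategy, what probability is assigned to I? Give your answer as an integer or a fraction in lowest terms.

14/25

Row minima are 5 and 1, so Row's maximin is 5; column maxima are 15 and 16, so Column's minimax is 15. These differ, so the equilibrium is in mixed strategies.
Let Row play I with probability p. Column is indifferent when 5p + 15(1−p) = 16p + (1−p), giving p = 14/25.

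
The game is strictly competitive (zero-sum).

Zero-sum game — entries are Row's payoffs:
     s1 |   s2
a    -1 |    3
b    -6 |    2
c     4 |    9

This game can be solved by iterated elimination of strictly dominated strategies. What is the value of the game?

Row b is strictly dominated by row a (-1>-6, 3>2); eliminate b.
Row a is strictly dominated by row c (4>-1, 9>3); eliminate a.
Column s2 is strictly dominated by s1 for Column (4<9); eliminate s2.
Only (c, s1) remains, with payoff 4.

4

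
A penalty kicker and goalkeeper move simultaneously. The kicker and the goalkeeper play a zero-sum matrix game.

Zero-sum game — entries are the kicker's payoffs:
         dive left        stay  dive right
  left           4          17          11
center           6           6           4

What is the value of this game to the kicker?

Column stay is strictly dominated by dive right for the goalkeeper (it gives the kicker more in every row).
The remaining 2×2 game on (left, center) × (dive left, dive right) has no saddle point. Let the kicker play left with probability p; indifference gives 4p + 6(1−p) = 11p + 4(1−p), so p = 2/9.
Similarly the goalkeeper's optimal q on dive left is 7/9, and the value is 4·(7/9) + (11)·(2/9) = 50/9.

50/9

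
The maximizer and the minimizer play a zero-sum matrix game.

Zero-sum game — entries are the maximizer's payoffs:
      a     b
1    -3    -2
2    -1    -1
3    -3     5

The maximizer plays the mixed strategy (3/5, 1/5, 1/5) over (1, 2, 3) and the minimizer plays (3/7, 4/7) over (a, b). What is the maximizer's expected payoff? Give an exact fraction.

-47/35

Against (3/7, 4/7), each row's expected payoff is 1: -17/7; 2: -1; 3: 11/7.
Taking the (3/5, 1/5, 1/5)-weighted average: (3/5)·(-17/7) + (1/5)·(-1) + (1/5)·(11/7) = -47/35.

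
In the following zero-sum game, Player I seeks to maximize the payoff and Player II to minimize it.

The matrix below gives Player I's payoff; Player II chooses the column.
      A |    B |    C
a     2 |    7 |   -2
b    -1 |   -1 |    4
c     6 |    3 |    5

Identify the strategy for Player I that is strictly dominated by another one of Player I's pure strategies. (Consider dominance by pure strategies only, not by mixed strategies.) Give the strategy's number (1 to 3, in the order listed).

2

Compare b with c: 6 > -1, 3 > -1, 5 > 4.
So c strictly dominates b for Player I; b is strictly dominated.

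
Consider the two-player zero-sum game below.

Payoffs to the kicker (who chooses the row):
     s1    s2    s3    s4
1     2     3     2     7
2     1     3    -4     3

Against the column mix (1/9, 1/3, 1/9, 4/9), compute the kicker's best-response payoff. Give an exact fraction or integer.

1: (2)·(1/9) + (3)·(1/3) + (2)·(1/9) + (7)·(4/9) = 41/9.
2: (1)·(1/9) + (3)·(1/3) + (-4)·(1/9) + (3)·(4/9) = 2.
The best pure response is 1 with expected payoff 41/9.

41/9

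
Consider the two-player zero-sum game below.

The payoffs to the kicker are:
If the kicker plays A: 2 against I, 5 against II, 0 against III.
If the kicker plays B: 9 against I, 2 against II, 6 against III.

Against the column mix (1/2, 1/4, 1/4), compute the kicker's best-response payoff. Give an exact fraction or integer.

13/2

A: (2)·(1/2) + (5)·(1/4) + (0)·(1/4) = 9/4.
B: (9)·(1/2) + (2)·(1/4) + (6)·(1/4) = 13/2.
The best pure response is B with expected payoff 13/2.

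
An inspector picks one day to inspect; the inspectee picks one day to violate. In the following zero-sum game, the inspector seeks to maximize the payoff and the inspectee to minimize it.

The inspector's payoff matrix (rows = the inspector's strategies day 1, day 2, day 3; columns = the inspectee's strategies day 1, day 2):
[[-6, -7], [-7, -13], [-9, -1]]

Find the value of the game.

Row day 2 is strictly dominated by row day 1, so the inspector never plays it.
The remaining 2×2 game on (day 1, day 3) × (day 1, day 2) has no saddle point. Let the inspector play day 1 with probability p; indifference gives −6p − 9(1−p) = −7p − (1−p), so p = 8/9.
Similarly the inspectee's optimal q on day 1 is 2/3, and the value is -6·(2/3) + (-7)·(1/3) = -19/3.

-19/3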